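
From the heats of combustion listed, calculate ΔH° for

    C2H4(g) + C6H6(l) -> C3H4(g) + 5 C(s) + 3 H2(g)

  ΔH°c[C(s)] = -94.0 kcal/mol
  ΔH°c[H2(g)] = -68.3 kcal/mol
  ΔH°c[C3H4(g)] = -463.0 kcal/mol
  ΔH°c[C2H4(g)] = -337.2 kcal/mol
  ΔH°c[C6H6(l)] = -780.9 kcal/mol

ΔH° = 19.8 kcal/mol

With combustion enthalpies, reactants minus products:
= [1·(-337.2) + 1·(-780.9)] − [1·(-463.0) + 5·(-94.0) + 3·(-68.3)]
= 19.8 kcal/mol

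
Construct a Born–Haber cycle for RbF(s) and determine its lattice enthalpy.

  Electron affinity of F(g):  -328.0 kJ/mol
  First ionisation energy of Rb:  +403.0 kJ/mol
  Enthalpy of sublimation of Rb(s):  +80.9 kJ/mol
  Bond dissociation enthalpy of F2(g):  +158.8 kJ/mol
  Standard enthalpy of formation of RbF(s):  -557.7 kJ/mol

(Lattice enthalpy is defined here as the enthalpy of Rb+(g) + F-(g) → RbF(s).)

ΔHf° = 1·ΔHsub + 1·(ΣIE) + 1/2·D(F2) + 1·EA + U
-557.7 = 1·(+80.9) + 1·(+403.0) + 1/2·(+158.8) + 1·(-328.0) + U
U = -557.7 − (+235.3) = -793.0 kJ/mol

U = -793.0 kJ/mol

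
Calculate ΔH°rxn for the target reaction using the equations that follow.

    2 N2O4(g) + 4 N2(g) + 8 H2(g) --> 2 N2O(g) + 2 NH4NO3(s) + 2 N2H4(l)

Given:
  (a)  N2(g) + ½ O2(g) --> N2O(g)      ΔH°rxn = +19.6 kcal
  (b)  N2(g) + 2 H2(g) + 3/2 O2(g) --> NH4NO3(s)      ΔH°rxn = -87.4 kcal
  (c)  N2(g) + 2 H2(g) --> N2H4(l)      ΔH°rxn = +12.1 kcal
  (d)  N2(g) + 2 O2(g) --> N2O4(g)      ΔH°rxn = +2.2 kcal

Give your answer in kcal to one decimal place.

ΔH°rxn = -115.8 kcal

(a) × 2 (scale by 2 for the 2 N2O(g)): (2)·(+19.6) = +39.2 kcal
(b) × 2 (×2 to match 2 NH4NO3(s) in the target): (2)·(-87.4) = -174.8 kcal
(c) × 2 (scale by 2 for the 2 N2H4(l)): (2)·(+12.1) = +24.2 kcal
(d) reversed and × 2 (reverse to put N2O4(g) on the reactant side; scale by 2 for the 2 N2O4(g)): (-2)·(+2.2) = -4.4 kcal
Combining the equations, ΔH°rxn = (2)·(+19.6) + (2)·(-87.4) + (2)·(+12.1) + (-2)·(+2.2) = -115.8 kcal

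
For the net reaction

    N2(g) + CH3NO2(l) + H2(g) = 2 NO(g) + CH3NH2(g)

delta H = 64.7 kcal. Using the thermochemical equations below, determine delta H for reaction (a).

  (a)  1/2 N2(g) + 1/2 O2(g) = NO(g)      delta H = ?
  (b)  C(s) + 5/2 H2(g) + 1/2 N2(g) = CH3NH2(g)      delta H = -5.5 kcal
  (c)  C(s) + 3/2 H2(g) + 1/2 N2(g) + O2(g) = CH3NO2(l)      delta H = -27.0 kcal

(a) × 2: contributes 2·x
(b) as written: -5.5 kcal
(c) reversed: +27.0 kcal
+64.7 = (-5.5) + (+27.0) + 2·x
x = (+64.7 − (+21.5)) / (2) = 21.6 kcal

delta H = 21.6 kcal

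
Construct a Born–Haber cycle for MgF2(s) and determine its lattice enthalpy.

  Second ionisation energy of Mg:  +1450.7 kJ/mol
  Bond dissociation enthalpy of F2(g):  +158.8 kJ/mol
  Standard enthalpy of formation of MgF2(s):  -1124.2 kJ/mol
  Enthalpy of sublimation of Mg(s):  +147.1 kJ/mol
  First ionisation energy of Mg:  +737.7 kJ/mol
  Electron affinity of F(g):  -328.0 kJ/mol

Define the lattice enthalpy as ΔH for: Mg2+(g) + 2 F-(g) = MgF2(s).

U = -2962.5 kJ/mol

ΔHf° = 1·ΔHsub + 1·(ΣIE) + 1·D(F2) + 2·EA + U
-1124.2 = 1·(+147.1) + 1·(+2188.4) + 1·(+158.8) + 2·(-328.0) + U
U = -1124.2 − (+1838.3) = -2962.5 kJ/mol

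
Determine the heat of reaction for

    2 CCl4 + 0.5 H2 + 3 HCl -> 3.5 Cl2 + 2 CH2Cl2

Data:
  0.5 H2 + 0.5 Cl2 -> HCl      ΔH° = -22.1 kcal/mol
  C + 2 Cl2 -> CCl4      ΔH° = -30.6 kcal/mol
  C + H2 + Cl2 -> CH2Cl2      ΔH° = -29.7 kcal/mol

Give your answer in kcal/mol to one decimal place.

equation 1 reversed and × 3: (-3)·(-22.1) = +66.3 kcal/mol
equation 2 reversed and × 2: (-2)·(-30.6) = +61.2 kcal/mol
equation 3 × 2: (2)·(-29.7) = -59.4 kcal/mol
ΔH° = (-3)·(-22.1) + (-2)·(-30.6) + (2)·(-29.7) = 68.1 kcal/mol

ΔH° = 68.1 kcal/mol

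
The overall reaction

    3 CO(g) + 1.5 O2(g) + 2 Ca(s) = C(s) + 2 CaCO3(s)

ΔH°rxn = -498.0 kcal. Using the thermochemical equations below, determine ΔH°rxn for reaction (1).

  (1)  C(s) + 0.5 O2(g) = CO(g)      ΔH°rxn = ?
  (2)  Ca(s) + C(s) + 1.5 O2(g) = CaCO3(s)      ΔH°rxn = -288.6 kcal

ΔH°rxn = -26.4 kcal

(1) reversed and × 3: contributes −3·x
(2) × 2: (2)·(-288.6) = -577.2 kcal
-498.0 = (-577.2) − 3·x
x = (-498.0 − (-577.2)) / (-3) = -26.4 kcal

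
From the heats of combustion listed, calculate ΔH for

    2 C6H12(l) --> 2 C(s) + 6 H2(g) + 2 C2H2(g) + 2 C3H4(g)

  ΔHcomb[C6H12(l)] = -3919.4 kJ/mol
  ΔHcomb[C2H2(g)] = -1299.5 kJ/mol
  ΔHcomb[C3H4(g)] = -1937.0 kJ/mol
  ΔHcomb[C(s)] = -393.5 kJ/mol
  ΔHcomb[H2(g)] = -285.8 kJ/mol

ΔH = 1136.0 kJ/mol

With combustion enthalpies, reactants minus products:
= [2·(-3919.4)] − [2·(-393.5) + 6·(-285.8) + 2·(-1299.5) + 2·(-1937.0)]
= 1136.0 kJ/mol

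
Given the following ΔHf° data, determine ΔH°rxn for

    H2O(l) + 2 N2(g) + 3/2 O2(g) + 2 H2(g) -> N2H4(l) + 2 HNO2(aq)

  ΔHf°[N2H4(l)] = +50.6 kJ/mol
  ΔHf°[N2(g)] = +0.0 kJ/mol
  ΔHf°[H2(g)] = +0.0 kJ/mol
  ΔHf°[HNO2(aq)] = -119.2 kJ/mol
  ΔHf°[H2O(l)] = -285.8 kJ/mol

ΔH°rxn = 98.0 kJ/mol

Products: 1·(+50.6) + 2·(-119.2) = -187.8
Reactants: 1·(-285.8) + 2·(+0.0) + 3/2·(+0.0) + 2·(+0.0) = -285.8
ΔH°rxn = (-187.8) − (-285.8) = 98.0 kJ/mol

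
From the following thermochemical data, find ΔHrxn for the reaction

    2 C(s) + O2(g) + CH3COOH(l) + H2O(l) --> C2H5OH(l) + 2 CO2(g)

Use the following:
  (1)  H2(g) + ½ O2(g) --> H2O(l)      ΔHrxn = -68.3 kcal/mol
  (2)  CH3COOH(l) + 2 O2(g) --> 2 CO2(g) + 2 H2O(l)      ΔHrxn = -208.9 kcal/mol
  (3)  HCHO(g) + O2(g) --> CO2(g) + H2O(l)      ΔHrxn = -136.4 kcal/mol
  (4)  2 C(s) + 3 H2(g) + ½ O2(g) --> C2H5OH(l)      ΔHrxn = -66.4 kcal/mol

(1) reversed and × 3: (-3)·(-68.3) = +204.9 kcal/mol
(2) as written: -208.9 kcal/mol
(3): not needed.
(4) as written: -66.4 kcal/mol
Summing the manipulated equations, ΔHrxn = (+204.9) + (-208.9) + (-66.4) = -70.4 kcal/mol

ΔHrxn = -70.4 kcal/mol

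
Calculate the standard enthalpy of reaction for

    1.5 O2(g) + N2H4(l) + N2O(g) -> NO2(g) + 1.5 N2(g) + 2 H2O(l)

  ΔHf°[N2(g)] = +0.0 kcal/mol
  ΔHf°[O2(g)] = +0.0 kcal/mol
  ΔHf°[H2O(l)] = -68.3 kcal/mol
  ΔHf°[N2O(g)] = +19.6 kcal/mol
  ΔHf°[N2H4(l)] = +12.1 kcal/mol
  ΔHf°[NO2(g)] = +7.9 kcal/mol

ΔH°rxn = -160.4 kcal/mol

ΔH°rxn = Σ nΔHf°(products) − Σ nΔHf°(reactants).
Products: 1·(+7.9) + 3/2·(+0.0) + 2·(-68.3) = -128.7
Reactants: 3/2·(+0.0) + 1·(+12.1) + 1·(+19.6) = +31.7
ΔH°rxn = (-128.7) − (+31.7) = -160.4 kcal/mol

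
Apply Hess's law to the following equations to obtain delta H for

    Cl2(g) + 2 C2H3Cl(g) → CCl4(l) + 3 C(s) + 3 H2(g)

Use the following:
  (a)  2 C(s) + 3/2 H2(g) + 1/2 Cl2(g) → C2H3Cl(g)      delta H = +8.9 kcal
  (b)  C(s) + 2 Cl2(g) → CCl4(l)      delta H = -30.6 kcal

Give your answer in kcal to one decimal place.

delta H = -48.4 kcal

(a) reversed and × 2 (C2H3Cl(g) must end up as a reactant; ×2 to match 2 C2H3Cl(g) in the target): (-2)·(+8.9) = -17.8 kcal
(b) as written (CCl4(l) already on the product side): -30.6 kcal
delta H = (-17.8) + (-30.6) = -48.4 kcal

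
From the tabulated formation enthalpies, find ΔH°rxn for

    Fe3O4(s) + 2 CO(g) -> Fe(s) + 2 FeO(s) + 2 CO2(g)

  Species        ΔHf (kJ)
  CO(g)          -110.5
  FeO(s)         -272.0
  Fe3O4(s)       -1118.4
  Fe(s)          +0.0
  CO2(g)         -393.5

Products: 1·(+0.0) + 2·(-272.0) + 2·(-393.5) = -1331.0
Reactants: 1·(-1118.4) + 2·(-110.5) = -1339.4
ΔH°rxn = (-1331.0) − (-1339.4) = 8.4 kJ

ΔH°rxn = 8.4 kJ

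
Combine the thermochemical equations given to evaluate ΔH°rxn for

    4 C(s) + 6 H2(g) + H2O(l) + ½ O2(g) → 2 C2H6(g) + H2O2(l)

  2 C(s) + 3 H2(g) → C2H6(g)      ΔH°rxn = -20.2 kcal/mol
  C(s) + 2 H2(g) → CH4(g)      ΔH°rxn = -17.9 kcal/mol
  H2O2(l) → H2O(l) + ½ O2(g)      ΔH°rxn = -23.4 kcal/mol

ΔH°rxn = -17.0 kcal/mol

equation 1 × 2: (2)·(-20.2) = -40.4 kcal/mol
equation 2: not needed.
equation 3 reversed: +23.4 kcal/mol
ΔH°rxn = (-40.4) + (+23.4) = -17.0 kcal/mol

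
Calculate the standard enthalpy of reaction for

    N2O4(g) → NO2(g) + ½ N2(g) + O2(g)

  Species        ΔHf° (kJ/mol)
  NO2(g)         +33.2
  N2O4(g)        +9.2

Products: 1·(+33.2) + 1/2·(+0.0) + 1·(+0.0) = +33.2
Reactants: 1·(+9.2) = +9.2
ΔH°rxn = (+33.2) − (+9.2) = 24.0 kJ/mol

ΔH°rxn = 24.0 kJ/mol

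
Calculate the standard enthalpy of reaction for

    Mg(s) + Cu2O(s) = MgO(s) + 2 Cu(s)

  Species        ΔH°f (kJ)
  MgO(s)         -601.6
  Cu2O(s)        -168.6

ΔH°rxn = -433.0 kJ

ΔH°rxn = Σ nΔHf°(products) − Σ nΔHf°(reactants).
Products: 1·(-601.6) + 2·(+0.0) = -601.6
Reactants: 1·(+0.0) + 1·(-168.6) = -168.6
ΔH°rxn = (-601.6) − (-168.6) = -433.0 kJ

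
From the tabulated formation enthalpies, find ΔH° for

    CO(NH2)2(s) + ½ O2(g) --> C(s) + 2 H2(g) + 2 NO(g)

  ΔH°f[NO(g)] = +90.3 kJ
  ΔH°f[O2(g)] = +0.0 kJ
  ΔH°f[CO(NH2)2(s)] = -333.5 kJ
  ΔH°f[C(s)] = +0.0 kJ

ΔH° = 514.1 kJ

Products: 1·(+0.0) + 2·(+0.0) + 2·(+90.3) = +180.6
Reactants: 1·(-333.5) + 1/2·(+0.0) = -333.5
ΔH° = (+180.6) − (-333.5) = 514.1 kJ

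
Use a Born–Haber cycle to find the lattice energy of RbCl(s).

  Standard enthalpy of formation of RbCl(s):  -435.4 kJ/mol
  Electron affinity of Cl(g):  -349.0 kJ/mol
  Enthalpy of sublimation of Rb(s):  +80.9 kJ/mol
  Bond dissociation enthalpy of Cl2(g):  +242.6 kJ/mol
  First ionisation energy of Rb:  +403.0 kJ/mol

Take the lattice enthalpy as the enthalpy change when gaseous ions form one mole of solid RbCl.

ΔHf° = 1·ΔHsub + 1·(ΣIE) + 1/2·D(Cl2) + 1·EA + U
-435.4 = 1·(+80.9) + 1·(+403.0) + 1/2·(+242.6) + 1·(-349.0) + U
U = -435.4 − (+256.2) = -691.6 kJ/mol

U = -691.6 kJ/mol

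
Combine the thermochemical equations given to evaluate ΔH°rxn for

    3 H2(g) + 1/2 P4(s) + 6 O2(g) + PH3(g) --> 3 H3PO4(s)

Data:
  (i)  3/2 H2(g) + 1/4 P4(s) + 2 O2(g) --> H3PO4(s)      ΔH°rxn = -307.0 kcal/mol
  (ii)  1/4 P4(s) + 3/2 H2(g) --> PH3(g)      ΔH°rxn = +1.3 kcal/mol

ΔH°rxn = -922.3 kcal/mol

(i) × 3: (3)·(-307.0) = -921.0 kcal/mol
(ii) reversed: -1.3 kcal/mol
Combining the equations, ΔH°rxn = (-921.0) + (-1.3) = -922.3 kcal/mol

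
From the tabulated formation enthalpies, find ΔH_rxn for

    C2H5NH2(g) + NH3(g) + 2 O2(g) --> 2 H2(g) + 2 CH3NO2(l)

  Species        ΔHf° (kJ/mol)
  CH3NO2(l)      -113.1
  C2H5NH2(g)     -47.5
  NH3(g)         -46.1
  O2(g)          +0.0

ΔH°rxn = Σ nΔHf°(products) − Σ nΔHf°(reactants).
Products: 2·(+0.0) + 2·(-113.1) = -226.2
Reactants: 1·(-47.5) + 1·(-46.1) + 2·(+0.0) = -93.6
ΔH_rxn = (-226.2) − (-93.6) = -132.6 kJ/mol

ΔH_rxn = -132.6 kJ/mol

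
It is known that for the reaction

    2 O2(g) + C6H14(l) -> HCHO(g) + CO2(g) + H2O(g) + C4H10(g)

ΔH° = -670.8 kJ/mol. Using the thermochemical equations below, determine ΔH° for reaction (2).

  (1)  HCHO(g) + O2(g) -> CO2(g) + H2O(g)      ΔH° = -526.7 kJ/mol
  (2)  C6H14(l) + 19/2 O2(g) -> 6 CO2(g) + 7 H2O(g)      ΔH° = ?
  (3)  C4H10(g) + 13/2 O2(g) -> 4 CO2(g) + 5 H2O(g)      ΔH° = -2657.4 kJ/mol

(1) reversed (reverse to put HCHO(g) on the product side): +526.7 kJ/mol
(2) as written (C6H14(l) already on the reactant side): contributes x
(3) reversed (C4H10(g) must end up as a product): +2657.4 kJ/mol
-670.8 = (+526.7) + (+2657.4) + x
x = (-670.8 − (+3184.1)) / (1) = -3854.9 kJ/mol

ΔH° = -3854.9 kJ/mol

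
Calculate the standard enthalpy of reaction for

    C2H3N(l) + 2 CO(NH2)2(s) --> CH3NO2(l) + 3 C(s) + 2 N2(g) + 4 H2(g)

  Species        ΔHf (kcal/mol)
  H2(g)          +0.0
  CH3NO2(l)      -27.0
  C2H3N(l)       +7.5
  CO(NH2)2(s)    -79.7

ΔH_rxn = 124.9 kcal/mol

Products: 1·(-27.0) + 3·(+0.0) + 2·(+0.0) + 4·(+0.0) = -27.0
Reactants: 1·(+7.5) + 2·(-79.7) = -151.9
ΔH_rxn = (-27.0) − (-151.9) = 124.9 kcal/mol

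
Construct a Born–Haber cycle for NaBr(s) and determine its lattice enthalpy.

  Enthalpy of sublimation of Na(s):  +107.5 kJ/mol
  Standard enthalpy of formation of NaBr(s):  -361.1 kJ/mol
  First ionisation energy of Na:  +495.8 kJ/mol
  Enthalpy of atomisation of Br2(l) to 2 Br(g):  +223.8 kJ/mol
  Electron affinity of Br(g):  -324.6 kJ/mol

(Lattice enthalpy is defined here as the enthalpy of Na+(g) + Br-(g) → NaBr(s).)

ΔHf° = 1·ΔHsub + 1·(ΣIE) + 1/2·D(Br2) + 1·EA + U
-361.1 = 1·(+107.5) + 1·(+495.8) + 1/2·(+223.8) + 1·(-324.6) + U
U = -361.1 − (+390.6) = -751.7 kJ/mol

U = -751.7 kJ/mol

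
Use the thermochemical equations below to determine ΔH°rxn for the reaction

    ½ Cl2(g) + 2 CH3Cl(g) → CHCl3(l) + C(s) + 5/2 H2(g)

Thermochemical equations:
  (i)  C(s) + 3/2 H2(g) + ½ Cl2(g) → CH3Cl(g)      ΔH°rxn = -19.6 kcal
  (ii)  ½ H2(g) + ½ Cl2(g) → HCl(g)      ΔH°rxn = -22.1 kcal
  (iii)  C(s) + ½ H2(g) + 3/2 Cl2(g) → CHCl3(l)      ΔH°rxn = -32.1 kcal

ΔH°rxn = 7.1 kcal

(i) reversed and × 2: (-2)·(-19.6) = +39.2 kcal
(ii): not needed.
(iii) as written: -32.1 kcal
ΔH°rxn = (-2)·(-19.6) + (1)·(-32.1) = 7.1 kcal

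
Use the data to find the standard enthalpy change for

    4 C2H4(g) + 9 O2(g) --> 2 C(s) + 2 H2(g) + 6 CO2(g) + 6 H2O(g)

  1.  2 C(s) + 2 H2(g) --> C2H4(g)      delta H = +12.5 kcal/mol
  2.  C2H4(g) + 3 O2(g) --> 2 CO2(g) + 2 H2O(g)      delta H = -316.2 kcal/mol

delta H = -961.1 kcal/mol

eq. 1 reversed: -12.5 kcal/mol
eq. 2 × 3: (3)·(-316.2) = -948.6 kcal/mol
delta H = (-1)·(+12.5) + (3)·(-316.2) = -961.1 kcal/mol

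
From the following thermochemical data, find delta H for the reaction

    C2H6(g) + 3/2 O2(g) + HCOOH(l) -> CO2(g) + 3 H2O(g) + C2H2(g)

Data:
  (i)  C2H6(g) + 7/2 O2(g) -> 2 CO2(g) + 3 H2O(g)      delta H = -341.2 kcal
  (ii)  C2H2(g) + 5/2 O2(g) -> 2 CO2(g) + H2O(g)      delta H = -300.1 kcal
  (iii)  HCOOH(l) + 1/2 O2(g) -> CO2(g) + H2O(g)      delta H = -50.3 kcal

delta H = -91.4 kcal

(i) as written: -341.2 kcal
(ii) reversed: +300.1 kcal
(iii) as written: -50.3 kcal
delta H = (1)·(-341.2) + (-1)·(-300.1) + (1)·(-50.3) = -91.4 kcal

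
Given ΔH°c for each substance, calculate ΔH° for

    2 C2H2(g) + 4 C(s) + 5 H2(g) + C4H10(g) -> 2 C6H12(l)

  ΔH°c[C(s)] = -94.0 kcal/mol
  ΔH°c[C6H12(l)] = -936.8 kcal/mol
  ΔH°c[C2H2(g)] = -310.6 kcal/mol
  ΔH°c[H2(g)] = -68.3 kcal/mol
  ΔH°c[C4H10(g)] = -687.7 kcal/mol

ΔH° = -152.8 kcal/mol

Using ΔH = Σ nΔHc°(reactants) − Σ nΔHc°(products):
= [2·(-310.6) + 4·(-94.0) + 5·(-68.3) + 1·(-687.7)] − [2·(-936.8)]
= -152.8 kcal/mol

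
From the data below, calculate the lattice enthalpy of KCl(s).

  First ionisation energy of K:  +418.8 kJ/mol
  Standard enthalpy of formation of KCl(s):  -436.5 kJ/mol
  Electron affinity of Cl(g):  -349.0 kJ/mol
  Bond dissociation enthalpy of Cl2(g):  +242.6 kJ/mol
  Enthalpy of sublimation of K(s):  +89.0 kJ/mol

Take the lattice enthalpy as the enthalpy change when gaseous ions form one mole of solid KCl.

ΔHf° = 1·ΔHsub + 1·(ΣIE) + 1/2·D(Cl2) + 1·EA + U
-436.5 = 1·(+89.0) + 1·(+418.8) + 1/2·(+242.6) + 1·(-349.0) + U
U = -436.5 − (+280.1) = -716.6 kJ/mol

U = -716.6 kJ/mol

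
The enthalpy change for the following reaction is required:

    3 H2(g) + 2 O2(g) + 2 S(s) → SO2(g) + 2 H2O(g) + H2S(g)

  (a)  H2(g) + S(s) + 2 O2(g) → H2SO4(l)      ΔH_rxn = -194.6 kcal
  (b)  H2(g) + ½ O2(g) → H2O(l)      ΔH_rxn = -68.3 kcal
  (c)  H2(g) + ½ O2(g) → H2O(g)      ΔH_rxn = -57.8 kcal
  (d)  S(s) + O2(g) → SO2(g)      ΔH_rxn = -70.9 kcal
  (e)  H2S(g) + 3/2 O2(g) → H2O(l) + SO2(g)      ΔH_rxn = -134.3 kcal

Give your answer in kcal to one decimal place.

ΔH_rxn = -191.4 kcal

(a): not needed.
(b) as written: -68.3 kcal
(c) × 2: (2)·(-57.8) = -115.6 kcal
(d) × 2: (2)·(-70.9) = -141.8 kcal
(e) reversed: +134.3 kcal
ΔH_rxn = (1)·(-68.3) + (2)·(-57.8) + (2)·(-70.9) + (-1)·(-134.3) = -191.4 kcal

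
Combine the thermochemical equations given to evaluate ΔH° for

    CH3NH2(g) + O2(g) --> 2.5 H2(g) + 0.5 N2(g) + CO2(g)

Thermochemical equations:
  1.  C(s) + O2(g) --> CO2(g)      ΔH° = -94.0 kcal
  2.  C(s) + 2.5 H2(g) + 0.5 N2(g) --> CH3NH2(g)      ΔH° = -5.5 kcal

ΔH° = -88.5 kcal

eq. 1 as written: -94.0 kcal
eq. 2 reversed: +5.5 kcal
ΔH° = (-94.0) + (+5.5) = -88.5 kcal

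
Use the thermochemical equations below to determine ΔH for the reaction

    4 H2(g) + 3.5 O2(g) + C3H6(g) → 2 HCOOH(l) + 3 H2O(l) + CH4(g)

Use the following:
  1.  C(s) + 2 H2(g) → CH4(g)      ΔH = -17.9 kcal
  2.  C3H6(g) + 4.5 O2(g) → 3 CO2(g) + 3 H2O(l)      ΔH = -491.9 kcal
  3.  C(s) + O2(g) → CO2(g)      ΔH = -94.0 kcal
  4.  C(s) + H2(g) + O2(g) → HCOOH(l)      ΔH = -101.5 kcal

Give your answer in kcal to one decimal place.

eq. 1 as written: -17.9 kcal
eq. 2 as written: -491.9 kcal
eq. 3 reversed and × 3: (-3)·(-94.0) = +282.0 kcal
eq. 4 × 2: (2)·(-101.5) = -203.0 kcal
Summing the manipulated equations, ΔH = (-17.9) + (-491.9) + (+282.0) + (-203.0) = -430.8 kcal

ΔH = -430.8 kcal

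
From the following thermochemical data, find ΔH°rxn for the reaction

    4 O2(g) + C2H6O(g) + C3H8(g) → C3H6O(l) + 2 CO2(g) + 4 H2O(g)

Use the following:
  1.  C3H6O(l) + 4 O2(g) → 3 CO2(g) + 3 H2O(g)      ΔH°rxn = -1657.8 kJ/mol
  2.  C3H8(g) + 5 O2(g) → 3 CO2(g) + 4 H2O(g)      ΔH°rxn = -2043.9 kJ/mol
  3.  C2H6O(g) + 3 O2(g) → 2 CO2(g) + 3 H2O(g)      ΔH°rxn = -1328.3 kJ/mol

eq. 1 reversed (C3H6O(l) must end up as a product): +1657.8 kJ/mol
eq. 2 as written (C3H8(g) already on the reactant side): -2043.9 kJ/mol
eq. 3 as written (C2H6O(g) already on the reactant side): -1328.3 kJ/mol
ΔH°rxn = (+1657.8) + (-2043.9) + (-1328.3) = -1714.4 kJ/mol

ΔH°rxn = -1714.4 kJ/mol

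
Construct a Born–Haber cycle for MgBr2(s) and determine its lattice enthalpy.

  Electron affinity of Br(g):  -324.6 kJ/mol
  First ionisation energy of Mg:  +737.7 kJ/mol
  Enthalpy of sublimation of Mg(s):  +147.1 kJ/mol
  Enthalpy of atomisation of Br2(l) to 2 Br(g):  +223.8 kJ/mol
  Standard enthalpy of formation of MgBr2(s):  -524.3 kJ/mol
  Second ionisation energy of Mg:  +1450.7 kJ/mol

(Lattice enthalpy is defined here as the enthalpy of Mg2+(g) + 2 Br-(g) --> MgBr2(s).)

U = -2434.4 kJ/mol

ΔHf° = 1·ΔHsub + 1·(ΣIE) + 1·D(Br2) + 2·EA + U
-524.3 = 1·(+147.1) + 1·(+2188.4) + 1·(+223.8) + 2·(-324.6) + U
U = -524.3 − (+1910.1) = -2434.4 kJ/mol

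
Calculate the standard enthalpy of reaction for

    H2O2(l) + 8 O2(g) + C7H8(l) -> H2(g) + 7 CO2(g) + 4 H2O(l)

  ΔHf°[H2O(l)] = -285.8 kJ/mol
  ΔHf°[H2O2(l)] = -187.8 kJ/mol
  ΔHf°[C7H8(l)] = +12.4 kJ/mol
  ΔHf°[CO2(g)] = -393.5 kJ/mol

ΔHrxn = -3722.3 kJ/mol

Products: 1·(+0.0) + 7·(-393.5) + 4·(-285.8) = -3897.7
Reactants: 1·(-187.8) + 8·(+0.0) + 1·(+12.4) = -175.4
ΔHrxn = (-3897.7) − (-175.4) = -3722.3 kJ/mol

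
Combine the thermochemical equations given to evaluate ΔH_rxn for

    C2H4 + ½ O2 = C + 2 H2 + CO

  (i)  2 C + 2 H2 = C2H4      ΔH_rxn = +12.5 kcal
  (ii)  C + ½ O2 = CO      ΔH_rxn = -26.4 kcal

(i) reversed (reverse to put C2H4 on the reactant side): -12.5 kcal
(ii) as written (CO already on the product side): -26.4 kcal
By Hess's law, ΔH_rxn = (-1)·(+12.5) + (1)·(-26.4) = -38.9 kcal

ΔH_rxn = -38.9 kcal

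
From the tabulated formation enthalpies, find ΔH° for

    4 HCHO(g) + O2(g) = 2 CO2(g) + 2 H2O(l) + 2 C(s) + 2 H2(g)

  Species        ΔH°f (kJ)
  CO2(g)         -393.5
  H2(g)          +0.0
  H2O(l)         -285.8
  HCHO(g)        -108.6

ΔH°rxn = Σ nΔHf°(products) − Σ nΔHf°(reactants).
Products: 2·(-393.5) + 2·(-285.8) + 2·(+0.0) + 2·(+0.0) = -1358.6
Reactants: 4·(-108.6) + 1·(+0.0) = -434.4
ΔH° = (-1358.6) − (-434.4) = -924.2 kJ

ΔH° = -924.2 kJ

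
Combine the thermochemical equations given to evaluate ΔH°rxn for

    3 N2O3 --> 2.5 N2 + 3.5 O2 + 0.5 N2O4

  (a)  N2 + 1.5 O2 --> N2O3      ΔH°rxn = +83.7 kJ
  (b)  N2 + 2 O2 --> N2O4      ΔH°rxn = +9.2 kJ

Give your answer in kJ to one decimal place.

(a) reversed and × 3 (N2O3 must end up as a reactant; scale by 3 for the 3 N2O3): (-3)·(+83.7) = -251.1 kJ
(b) × 1/2 (scale by 1/2 for the 1/2 N2O4): (1/2)·(+9.2) = +4.6 kJ
By Hess's law, ΔH°rxn = (-3)·(+83.7) + (1/2)·(+9.2) = -246.5 kJ

ΔH°rxn = -246.5 kJ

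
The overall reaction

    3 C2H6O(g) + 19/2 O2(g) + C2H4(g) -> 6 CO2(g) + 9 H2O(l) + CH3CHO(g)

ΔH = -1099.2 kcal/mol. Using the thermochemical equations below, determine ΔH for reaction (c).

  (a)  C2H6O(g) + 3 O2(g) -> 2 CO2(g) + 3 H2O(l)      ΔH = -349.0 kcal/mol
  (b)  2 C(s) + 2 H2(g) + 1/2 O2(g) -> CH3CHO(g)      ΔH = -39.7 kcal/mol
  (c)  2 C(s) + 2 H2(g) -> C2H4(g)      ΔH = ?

ΔH = 12.5 kcal/mol

(a) × 3: (3)·(-349.0) = -1047.0 kcal/mol
(b) as written: -39.7 kcal/mol
(c) reversed: contributes −x
-1099.2 = (-1047.0) + (-39.7) − x
x = (-1099.2 − (-1086.7)) / (-1) = 12.5 kcal/mol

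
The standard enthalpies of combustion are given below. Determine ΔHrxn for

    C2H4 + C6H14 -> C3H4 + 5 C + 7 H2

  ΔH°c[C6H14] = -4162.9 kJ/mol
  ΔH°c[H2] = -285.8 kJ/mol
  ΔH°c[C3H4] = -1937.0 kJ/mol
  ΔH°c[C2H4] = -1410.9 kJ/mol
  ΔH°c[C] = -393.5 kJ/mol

ΔHrxn = 331.3 kJ/mol

Using ΔH = Σ nΔHc°(reactants) − Σ nΔHc°(products):
= [1·(-1410.9) + 1·(-4162.9)] − [1·(-1937.0) + 5·(-393.5) + 7·(-285.8)]
= 331.3 kJ/mol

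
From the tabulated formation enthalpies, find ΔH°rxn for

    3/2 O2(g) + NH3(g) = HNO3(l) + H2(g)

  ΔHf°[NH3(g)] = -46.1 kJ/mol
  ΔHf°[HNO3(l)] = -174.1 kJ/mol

ΔH°rxn = -128.0 kJ/mol

Products: 1·(-174.1) + 1·(+0.0) = -174.1
Reactants: 3/2·(+0.0) + 1·(-46.1) = -46.1
ΔH°rxn = (-174.1) − (-46.1) = -128.0 kJ/mol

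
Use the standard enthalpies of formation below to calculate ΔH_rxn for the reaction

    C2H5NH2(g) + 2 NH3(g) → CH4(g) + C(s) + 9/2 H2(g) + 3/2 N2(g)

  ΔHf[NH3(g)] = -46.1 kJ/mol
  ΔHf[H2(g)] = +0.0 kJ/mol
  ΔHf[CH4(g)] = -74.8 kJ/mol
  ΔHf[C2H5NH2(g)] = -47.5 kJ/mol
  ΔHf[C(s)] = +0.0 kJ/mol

Products: 1·(-74.8) + 1·(+0.0) + 9/2·(+0.0) + 3/2·(+0.0) = -74.8
Reactants: 1·(-47.5) + 2·(-46.1) = -139.7
ΔH_rxn = (-74.8) − (-139.7) = 64.9 kJ/mol

ΔH_rxn = 64.9 kJ/mol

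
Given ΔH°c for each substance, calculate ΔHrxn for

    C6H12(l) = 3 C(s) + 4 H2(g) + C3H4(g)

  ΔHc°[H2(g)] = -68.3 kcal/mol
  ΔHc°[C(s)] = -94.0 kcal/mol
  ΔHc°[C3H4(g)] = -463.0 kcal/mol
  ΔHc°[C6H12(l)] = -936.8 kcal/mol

ΔHrxn = 81.4 kcal/mol

Using ΔH = Σ nΔHc°(reactants) − Σ nΔHc°(products):
= [1·(-936.8)] − [3·(-94.0) + 4·(-68.3) + 1·(-463.0)]
= 81.4 kcal/mol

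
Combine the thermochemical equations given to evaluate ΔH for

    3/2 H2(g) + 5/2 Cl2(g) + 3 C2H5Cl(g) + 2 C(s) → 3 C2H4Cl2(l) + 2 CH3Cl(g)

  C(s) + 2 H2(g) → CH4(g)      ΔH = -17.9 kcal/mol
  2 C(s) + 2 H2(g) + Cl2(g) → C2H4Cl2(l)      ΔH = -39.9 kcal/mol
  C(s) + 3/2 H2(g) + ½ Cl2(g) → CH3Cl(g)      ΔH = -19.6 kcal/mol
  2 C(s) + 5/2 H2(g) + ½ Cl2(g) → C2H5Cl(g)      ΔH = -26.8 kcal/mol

ΔH = -78.5 kcal/mol

equation 1: not needed (CH4(g) appears nowhere else).
equation 2 × 3 (×3 to match 3 C2H4Cl2(l) in the target): (3)·(-39.9) = -119.7 kcal/mol
equation 3 × 2 (scale by 2 for the 2 CH3Cl(g)): (2)·(-19.6) = -39.2 kcal/mol
equation 4 reversed and × 3 (C2H5Cl(g) must end up as a reactant; scale by 3 for the 3 C2H5Cl(g)): (-3)·(-26.8) = +80.4 kcal/mol
By Hess's law, ΔH = (-119.7) + (-39.2) + (+80.4) = -78.5 kcal/mol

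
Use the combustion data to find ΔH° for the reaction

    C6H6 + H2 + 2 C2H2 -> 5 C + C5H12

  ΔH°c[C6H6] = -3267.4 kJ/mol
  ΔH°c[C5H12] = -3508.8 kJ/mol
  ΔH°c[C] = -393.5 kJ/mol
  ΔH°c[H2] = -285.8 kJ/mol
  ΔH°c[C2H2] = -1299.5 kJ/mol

Using ΔH = Σ nΔHc°(reactants) − Σ nΔHc°(products):
= [1·(-3267.4) + 1·(-285.8) + 2·(-1299.5)] − [5·(-393.5) + 1·(-3508.8)]
= -675.9 kJ/mol

ΔH° = -675.9 kJ/mol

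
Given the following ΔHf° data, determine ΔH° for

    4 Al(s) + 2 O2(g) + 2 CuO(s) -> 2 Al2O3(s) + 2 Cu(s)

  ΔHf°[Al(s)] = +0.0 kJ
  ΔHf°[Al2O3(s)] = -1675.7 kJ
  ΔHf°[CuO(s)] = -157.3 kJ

Products: 2·(-1675.7) + 2·(+0.0) = -3351.4
Reactants: 4·(+0.0) + 2·(+0.0) + 2·(-157.3) = -314.6
ΔH° = (-3351.4) − (-314.6) = -3036.8 kJ

ΔH° = -3036.8 kJ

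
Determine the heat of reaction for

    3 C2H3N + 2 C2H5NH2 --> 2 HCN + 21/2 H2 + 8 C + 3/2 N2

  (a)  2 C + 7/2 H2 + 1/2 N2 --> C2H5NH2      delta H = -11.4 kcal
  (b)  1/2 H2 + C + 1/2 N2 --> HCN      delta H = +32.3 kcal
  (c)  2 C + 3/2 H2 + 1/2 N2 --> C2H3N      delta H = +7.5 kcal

delta H = 64.9 kcal

(a) reversed and × 2 (C2H5NH2 must end up as a reactant; scale by 2 for the 2 C2H5NH2): (-2)·(-11.4) = +22.8 kcal
(b) × 2 (×2 to match 2 HCN in the target): (2)·(+32.3) = +64.6 kcal
(c) reversed and × 3 (C2H3N must end up as a reactant; ×3 to match 3 C2H3N in the target): (-3)·(+7.5) = -22.5 kcal
delta H = (+22.8) + (+64.6) + (-22.5) = 64.9 kcal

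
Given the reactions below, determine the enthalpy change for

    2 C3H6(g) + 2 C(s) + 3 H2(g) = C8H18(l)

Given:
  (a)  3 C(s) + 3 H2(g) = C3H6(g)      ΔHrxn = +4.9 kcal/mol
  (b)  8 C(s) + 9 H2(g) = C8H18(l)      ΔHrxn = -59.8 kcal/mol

ΔHrxn = -69.6 kcal/mol

(a) reversed and × 2 (C3H6(g) must end up as a reactant; ×2 to match 2 C3H6(g) in the target): (-2)·(+4.9) = -9.8 kcal/mol
(b) as written (C8H18(l) already on the product side): -59.8 kcal/mol
Combining the equations, ΔHrxn = (-2)·(+4.9) + (1)·(-59.8) = -69.6 kcal/mol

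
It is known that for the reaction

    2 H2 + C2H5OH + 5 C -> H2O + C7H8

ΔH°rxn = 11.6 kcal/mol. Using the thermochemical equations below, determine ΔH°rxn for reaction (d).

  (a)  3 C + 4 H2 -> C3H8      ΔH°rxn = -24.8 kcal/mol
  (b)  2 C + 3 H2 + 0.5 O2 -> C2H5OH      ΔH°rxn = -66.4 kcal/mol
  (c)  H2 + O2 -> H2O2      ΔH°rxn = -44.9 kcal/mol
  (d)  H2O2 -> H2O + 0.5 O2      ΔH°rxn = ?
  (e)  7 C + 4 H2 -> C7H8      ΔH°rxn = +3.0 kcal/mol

(a): not needed (C3H8 appears nowhere else).
(b) reversed (C2H5OH must end up as a reactant): +66.4 kcal/mol
(c) as written: -44.9 kcal/mol
(d) as written (H2O already on the product side): contributes x
(e) as written (C7H8 already on the product side): +3.0 kcal/mol
+11.6 = (+66.4) + (-44.9) + (+3.0) + x
x = (+11.6 − (+24.5)) / (1) = -12.9 kcal/mol

ΔH°rxn = -12.9 kcal/mol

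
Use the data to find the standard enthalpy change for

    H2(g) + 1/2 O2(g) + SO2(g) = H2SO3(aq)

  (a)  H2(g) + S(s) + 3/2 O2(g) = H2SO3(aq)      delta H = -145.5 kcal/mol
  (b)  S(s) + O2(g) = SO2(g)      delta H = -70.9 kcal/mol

(a) as written: -145.5 kcal/mol
(b) reversed: +70.9 kcal/mol
delta H = (1)·(-145.5) + (-1)·(-70.9) = -74.6 kcal/mol

delta H = -74.6 kcal/mol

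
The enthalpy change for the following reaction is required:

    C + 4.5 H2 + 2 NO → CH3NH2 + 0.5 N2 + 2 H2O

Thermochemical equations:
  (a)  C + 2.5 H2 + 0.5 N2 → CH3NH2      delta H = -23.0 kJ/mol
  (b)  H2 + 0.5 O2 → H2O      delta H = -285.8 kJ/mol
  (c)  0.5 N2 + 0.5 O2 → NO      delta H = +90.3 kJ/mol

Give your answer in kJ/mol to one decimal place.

delta H = -775.2 kJ/mol

(a) as written: -23.0 kJ/mol
(b) × 2: (2)·(-285.8) = -571.6 kJ/mol
(c) reversed and × 2: (-2)·(+90.3) = -180.6 kJ/mol
By Hess's law, delta H = (-23.0) + (-571.6) + (-180.6) = -775.2 kJ/mol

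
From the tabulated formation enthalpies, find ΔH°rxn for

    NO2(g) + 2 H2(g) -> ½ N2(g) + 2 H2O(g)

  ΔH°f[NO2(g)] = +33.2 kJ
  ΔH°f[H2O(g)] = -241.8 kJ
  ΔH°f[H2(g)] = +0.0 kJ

ΔH°rxn = Σ nΔHf°(products) − Σ nΔHf°(reactants).
Products: 1/2·(+0.0) + 2·(-241.8) = -483.6
Reactants: 1·(+33.2) + 2·(+0.0) = +33.2
ΔH°rxn = (-483.6) − (+33.2) = -516.8 kJ

ΔH°rxn = -516.8 kJ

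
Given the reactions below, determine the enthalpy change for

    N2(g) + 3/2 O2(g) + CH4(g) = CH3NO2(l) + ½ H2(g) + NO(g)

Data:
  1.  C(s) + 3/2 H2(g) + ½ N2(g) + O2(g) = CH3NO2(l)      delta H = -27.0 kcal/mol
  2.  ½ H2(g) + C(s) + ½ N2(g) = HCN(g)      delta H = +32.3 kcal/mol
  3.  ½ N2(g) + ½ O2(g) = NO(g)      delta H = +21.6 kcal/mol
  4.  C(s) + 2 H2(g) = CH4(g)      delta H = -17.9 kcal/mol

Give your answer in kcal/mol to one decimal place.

delta H = 12.5 kcal/mol

eq. 1 as written (CH3NO2(l) already on the product side): -27.0 kcal/mol
eq. 2: not needed (HCN(g) appears nowhere else).
eq. 3 as written (NO(g) already on the product side): +21.6 kcal/mol
eq. 4 reversed (reverse to put CH4(g) on the reactant side): +17.9 kcal/mol
delta H = (1)·(-27.0) + (1)·(+21.6) + (-1)·(-17.9) = 12.5 kcal/mol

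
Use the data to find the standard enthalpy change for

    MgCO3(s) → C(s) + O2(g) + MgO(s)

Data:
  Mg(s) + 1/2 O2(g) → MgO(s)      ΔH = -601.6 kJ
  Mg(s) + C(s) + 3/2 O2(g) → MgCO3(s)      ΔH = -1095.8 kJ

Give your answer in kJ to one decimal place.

ΔH = 494.2 kJ

equation 1 as written: -601.6 kJ
equation 2 reversed: +1095.8 kJ
Summing the manipulated equations, ΔH = (1)·(-601.6) + (-1)·(-1095.8) = 494.2 kJ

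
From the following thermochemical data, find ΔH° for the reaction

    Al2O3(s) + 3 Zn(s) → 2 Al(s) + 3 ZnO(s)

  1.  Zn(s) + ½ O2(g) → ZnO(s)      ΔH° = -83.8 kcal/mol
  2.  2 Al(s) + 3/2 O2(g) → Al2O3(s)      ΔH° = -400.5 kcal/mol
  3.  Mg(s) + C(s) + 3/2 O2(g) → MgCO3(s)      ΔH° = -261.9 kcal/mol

eq. 1 × 3: (3)·(-83.8) = -251.4 kcal/mol
eq. 2 reversed: +400.5 kcal/mol
eq. 3: not needed.
Combining the equations, ΔH° = (3)·(-83.8) + (-1)·(-400.5) = 149.1 kcal/mol

ΔH° = 149.1 kcal/mol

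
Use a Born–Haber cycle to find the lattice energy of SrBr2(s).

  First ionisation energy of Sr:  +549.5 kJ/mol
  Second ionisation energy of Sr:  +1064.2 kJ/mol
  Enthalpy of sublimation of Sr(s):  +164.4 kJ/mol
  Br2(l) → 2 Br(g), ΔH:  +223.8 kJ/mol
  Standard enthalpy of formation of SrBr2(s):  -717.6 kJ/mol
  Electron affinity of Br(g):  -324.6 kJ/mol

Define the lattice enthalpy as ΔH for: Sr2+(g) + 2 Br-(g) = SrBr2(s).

ΔHf° = 1·ΔHsub + 1·(ΣIE) + 1·D(Br2) + 2·EA + U
-717.6 = 1·(+164.4) + 1·(+1613.7) + 1·(+223.8) + 2·(-324.6) + U
U = -717.6 − (+1352.7) = -2070.3 kJ/mol

U = -2070.3 kJ/mol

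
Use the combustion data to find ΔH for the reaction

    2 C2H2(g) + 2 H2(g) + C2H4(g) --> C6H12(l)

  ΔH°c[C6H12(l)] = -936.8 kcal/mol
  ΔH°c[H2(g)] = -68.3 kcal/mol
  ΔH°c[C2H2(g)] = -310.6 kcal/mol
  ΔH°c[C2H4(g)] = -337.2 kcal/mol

ΔH = -158.2 kcal/mol

Using ΔH = Σ nΔHc°(reactants) − Σ nΔHc°(products):
= [2·(-310.6) + 2·(-68.3) + 1·(-337.2)] − [1·(-936.8)]
= -158.2 kcal/mol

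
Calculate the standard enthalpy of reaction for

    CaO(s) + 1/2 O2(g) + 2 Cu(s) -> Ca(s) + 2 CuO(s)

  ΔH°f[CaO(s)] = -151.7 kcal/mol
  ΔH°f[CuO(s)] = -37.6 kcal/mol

ΔH°rxn = 76.5 kcal/mol

Products: 1·(+0.0) + 2·(-37.6) = -75.2
Reactants: 1·(-151.7) + 1/2·(+0.0) + 2·(+0.0) = -151.7
ΔH°rxn = (-75.2) − (-151.7) = 76.5 kcal/mol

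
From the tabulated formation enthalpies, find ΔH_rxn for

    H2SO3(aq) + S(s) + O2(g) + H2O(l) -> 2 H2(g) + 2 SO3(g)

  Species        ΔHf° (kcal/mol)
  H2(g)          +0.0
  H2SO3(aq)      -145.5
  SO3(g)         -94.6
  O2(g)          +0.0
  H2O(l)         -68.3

ΔH_rxn = 24.6 kcal/mol

Products: 2·(+0.0) + 2·(-94.6) = -189.2
Reactants: 1·(-145.5) + 1·(+0.0) + 1·(+0.0) + 1·(-68.3) = -213.8
ΔH_rxn = (-189.2) − (-213.8) = 24.6 kcal/mol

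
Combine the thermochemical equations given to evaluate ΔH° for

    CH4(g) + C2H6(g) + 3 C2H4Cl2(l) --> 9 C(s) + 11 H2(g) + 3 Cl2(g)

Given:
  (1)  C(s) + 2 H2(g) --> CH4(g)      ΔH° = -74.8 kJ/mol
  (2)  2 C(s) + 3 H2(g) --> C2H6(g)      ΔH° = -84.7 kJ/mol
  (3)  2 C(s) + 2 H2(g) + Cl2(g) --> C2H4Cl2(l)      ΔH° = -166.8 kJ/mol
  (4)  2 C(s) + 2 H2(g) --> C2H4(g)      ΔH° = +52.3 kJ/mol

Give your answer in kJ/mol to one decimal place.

(1) reversed: +74.8 kJ/mol
(2) reversed: +84.7 kJ/mol
(3) reversed and × 3: (-3)·(-166.8) = +500.4 kJ/mol
(4): not needed.
Combining the equations, ΔH° = (+74.8) + (+84.7) + (+500.4) = 659.9 kJ/mol

ΔH° = 659.9 kJ/mol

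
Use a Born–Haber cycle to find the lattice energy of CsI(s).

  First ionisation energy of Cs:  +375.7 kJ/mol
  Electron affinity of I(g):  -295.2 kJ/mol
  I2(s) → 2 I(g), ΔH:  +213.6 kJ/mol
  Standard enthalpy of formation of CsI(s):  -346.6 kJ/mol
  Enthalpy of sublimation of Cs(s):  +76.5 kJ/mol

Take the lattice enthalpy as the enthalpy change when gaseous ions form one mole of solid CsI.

U = -610.4 kJ/mol

ΔHf° = 1·ΔHsub + 1·(ΣIE) + 1/2·D(I2) + 1·EA + U
-346.6 = 1·(+76.5) + 1·(+375.7) + 1/2·(+213.6) + 1·(-295.2) + U
U = -346.6 − (+263.8) = -610.4 kJ/mol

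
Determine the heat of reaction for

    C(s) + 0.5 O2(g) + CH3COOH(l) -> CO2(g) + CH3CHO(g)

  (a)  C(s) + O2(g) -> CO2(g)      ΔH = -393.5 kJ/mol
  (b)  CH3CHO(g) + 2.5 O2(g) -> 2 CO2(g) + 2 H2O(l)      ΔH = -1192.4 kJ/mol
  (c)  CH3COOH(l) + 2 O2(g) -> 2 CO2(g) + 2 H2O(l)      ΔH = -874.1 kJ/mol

ΔH = -75.2 kJ/mol

(a) as written (C(s) already on the reactant side): -393.5 kJ/mol
(b) reversed (reverse to put CH3CHO(g) on the product side): +1192.4 kJ/mol
(c) as written (CH3COOH(l) already on the reactant side): -874.1 kJ/mol
ΔH = (1)·(-393.5) + (-1)·(-1192.4) + (1)·(-874.1) = -75.2 kJ/mol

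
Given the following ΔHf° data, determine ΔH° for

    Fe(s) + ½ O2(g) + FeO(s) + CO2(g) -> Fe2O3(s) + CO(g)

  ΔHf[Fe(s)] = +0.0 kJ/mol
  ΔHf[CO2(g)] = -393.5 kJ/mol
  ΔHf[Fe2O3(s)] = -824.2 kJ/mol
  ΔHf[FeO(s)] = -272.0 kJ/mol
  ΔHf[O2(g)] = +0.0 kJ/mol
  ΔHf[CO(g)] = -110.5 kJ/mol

ΔH°rxn = Σ nΔHf°(products) − Σ nΔHf°(reactants).
Products: 1·(-824.2) + 1·(-110.5) = -934.7
Reactants: 1·(+0.0) + 1/2·(+0.0) + 1·(-272.0) + 1·(-393.5) = -665.5
ΔH° = (-934.7) − (-665.5) = -269.2 kJ/mol

ΔH° = -269.2 kJ/mol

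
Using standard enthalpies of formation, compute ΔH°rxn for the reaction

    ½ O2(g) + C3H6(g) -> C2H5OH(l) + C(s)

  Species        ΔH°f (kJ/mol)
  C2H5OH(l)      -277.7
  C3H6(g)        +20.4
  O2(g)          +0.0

ΔH°rxn = -298.1 kJ/mol

ΔH°rxn = Σ nΔHf°(products) − Σ nΔHf°(reactants).
Products: 1·(-277.7) + 1·(+0.0) = -277.7
Reactants: 1/2·(+0.0) + 1·(+20.4) = +20.4
ΔH°rxn = (-277.7) − (+20.4) = -298.1 kJ/mol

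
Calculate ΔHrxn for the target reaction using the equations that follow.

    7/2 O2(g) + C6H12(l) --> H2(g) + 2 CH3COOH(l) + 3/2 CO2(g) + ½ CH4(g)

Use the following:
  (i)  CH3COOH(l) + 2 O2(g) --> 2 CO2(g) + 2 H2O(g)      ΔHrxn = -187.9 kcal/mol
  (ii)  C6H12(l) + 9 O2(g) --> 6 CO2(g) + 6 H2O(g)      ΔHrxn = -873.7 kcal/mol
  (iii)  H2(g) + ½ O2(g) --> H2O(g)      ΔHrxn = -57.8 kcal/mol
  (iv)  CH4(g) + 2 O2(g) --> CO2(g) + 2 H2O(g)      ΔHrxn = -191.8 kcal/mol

ΔHrxn = -344.2 kcal/mol

(i) reversed and × 2: (-2)·(-187.9) = +375.8 kcal/mol
(ii) as written: -873.7 kcal/mol
(iii) reversed: +57.8 kcal/mol
(iv) reversed and × 1/2: (-1/2)·(-191.8) = +95.9 kcal/mol
ΔHrxn = (+375.8) + (-873.7) + (+57.8) + (+95.9) = -344.2 kcal/mol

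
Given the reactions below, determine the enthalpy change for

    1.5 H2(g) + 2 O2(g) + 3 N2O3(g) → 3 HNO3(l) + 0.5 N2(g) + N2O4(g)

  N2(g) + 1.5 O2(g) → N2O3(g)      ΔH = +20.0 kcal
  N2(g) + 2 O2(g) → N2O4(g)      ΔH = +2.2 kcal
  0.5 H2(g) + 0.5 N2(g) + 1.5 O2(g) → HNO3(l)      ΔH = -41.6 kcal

equation 1 reversed and × 3 (reverse to put N2O3(g) on the reactant side; ×3 to match 3 N2O3(g) in the target): (-3)·(+20.0) = -60.0 kcal
equation 2 as written (N2O4(g) already on the product side): +2.2 kcal
equation 3 × 3 (scale by 3 for the 3 HNO3(l)): (3)·(-41.6) = -124.8 kcal
Since enthalpy is a state function, ΔH = (-60.0) + (+2.2) + (-124.8) = -182.6 kcal

ΔH = -182.6 kcal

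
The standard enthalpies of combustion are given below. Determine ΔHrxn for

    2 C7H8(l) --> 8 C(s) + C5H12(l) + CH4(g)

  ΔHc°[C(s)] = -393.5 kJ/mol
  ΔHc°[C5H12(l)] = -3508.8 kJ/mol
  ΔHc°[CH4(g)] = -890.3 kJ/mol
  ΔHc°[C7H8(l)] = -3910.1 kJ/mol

ΔHrxn = -273.1 kJ/mol

Using ΔH = Σ nΔHc°(reactants) − Σ nΔHc°(products):
= [2·(-3910.1)] − [8·(-393.5) + 1·(-3508.8) + 1·(-890.3)]
= -273.1 kJ/mol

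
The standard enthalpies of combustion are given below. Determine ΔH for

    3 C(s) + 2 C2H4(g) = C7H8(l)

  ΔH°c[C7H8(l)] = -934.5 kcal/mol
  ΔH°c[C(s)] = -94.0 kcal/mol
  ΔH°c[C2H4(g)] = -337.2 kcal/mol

ΔH = -21.9 kcal/mol

With combustion enthalpies, reactants minus products:
= [3·(-94.0) + 2·(-337.2)] − [1·(-934.5)]
= -21.9 kcal/mol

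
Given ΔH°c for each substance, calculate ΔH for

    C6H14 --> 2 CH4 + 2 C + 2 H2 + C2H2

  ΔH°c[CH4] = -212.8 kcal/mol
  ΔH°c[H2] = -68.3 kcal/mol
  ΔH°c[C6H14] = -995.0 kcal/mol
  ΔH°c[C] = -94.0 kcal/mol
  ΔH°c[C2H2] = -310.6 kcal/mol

With combustion enthalpies, reactants minus products:
= [1·(-995.0)] − [2·(-212.8) + 2·(-94.0) + 2·(-68.3) + 1·(-310.6)]
= 65.8 kcal/mol

ΔH = 65.8 kcal/mol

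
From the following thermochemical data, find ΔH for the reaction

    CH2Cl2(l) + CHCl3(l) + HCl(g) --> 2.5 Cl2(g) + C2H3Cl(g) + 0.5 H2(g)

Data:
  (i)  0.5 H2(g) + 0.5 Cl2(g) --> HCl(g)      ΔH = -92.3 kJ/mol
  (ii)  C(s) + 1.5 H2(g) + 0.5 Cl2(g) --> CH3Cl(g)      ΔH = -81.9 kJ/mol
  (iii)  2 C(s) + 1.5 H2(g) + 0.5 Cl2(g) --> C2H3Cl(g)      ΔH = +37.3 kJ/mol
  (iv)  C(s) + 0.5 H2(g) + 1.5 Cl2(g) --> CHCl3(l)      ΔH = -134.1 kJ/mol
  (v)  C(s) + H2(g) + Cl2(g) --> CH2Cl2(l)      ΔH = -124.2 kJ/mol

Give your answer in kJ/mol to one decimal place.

(i) reversed: +92.3 kJ/mol
(ii): not needed.
(iii) as written: +37.3 kJ/mol
(iv) reversed: +134.1 kJ/mol
(v) reversed: +124.2 kJ/mol
ΔH = (-1)·(-92.3) + (1)·(+37.3) + (-1)·(-134.1) + (-1)·(-124.2) = 387.9 kJ/mol

ΔH = 387.9 kJ/mol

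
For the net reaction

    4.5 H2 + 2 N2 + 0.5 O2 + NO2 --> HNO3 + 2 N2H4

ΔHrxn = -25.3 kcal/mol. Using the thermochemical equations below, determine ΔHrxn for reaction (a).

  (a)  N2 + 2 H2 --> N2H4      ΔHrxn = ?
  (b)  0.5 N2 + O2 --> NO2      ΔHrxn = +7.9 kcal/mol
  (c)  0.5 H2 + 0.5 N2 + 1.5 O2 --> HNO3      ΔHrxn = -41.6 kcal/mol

(a) × 2: contributes 2·x
(b) reversed: -7.9 kcal/mol
(c) as written: -41.6 kcal/mol
-25.3 = (-7.9) + (-41.6) + 2·x
x = (-25.3 − (-49.5)) / (2) = 12.1 kcal/mol

ΔHrxn = 12.1 kcal/mol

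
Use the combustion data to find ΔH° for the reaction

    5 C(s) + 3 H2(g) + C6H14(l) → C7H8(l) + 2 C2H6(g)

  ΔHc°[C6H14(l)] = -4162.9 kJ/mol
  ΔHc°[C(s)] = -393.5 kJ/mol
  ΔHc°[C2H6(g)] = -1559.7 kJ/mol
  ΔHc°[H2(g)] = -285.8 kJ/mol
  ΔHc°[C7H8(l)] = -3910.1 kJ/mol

Using ΔH = Σ nΔHc°(reactants) − Σ nΔHc°(products):
= [5·(-393.5) + 3·(-285.8) + 1·(-4162.9)] − [1·(-3910.1) + 2·(-1559.7)]
= 41.7 kJ/mol

ΔH° = 41.7 kJ/mol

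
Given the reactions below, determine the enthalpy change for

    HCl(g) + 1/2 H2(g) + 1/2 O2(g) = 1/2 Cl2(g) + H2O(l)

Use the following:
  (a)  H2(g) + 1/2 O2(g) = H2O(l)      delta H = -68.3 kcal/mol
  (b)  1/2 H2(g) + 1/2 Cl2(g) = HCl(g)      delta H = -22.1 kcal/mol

delta H = -46.2 kcal/mol

(a) as written (H2O(l) already on the product side): -68.3 kcal/mol
(b) reversed (HCl(g) must end up as a reactant): +22.1 kcal/mol
delta H = (1)·(-68.3) + (-1)·(-22.1) = -46.2 kcal/mol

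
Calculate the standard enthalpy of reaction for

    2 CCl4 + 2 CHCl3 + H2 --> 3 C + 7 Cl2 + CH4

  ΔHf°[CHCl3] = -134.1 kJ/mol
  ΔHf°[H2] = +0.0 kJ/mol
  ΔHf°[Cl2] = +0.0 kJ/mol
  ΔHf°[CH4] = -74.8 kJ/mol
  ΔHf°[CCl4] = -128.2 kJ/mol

ΔHrxn = 449.8 kJ/mol

ΔH°rxn = Σ nΔHf°(products) − Σ nΔHf°(reactants).
Products: 3·(+0.0) + 7·(+0.0) + 1·(-74.8) = -74.8
Reactants: 2·(-128.2) + 2·(-134.1) + 1·(+0.0) = -524.6
ΔHrxn = (-74.8) − (-524.6) = 449.8 kJ/mol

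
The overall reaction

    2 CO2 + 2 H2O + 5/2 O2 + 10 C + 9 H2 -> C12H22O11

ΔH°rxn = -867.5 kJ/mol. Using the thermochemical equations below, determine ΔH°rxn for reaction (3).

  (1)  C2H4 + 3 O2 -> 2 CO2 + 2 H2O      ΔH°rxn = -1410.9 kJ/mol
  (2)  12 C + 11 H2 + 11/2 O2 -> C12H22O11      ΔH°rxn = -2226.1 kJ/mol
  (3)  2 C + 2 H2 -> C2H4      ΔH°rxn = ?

ΔH°rxn = 52.3 kJ/mol

(1) reversed: +1410.9 kJ/mol
(2) as written: -2226.1 kJ/mol
(3) reversed: contributes −x
-867.5 = (+1410.9) + (-2226.1) − x
x = (-867.5 − (-815.2)) / (-1) = 52.3 kJ/mol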